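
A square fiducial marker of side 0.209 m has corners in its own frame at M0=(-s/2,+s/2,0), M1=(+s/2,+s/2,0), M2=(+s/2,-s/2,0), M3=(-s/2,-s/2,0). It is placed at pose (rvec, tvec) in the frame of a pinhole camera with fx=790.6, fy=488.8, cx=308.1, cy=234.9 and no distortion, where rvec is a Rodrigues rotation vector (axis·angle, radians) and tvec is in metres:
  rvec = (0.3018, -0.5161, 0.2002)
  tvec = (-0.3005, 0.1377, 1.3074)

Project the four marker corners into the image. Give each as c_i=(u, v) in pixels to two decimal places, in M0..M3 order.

c0=(50.20, 320.52) c1=(171.73, 322.15) c2=(199.23, 253.74) c3=(75.30, 246.09)

Intrinsics K: fx=790.6, fy=488.8, cx=308.1, cy=234.9
Marker side s = 0.209 m; corners in marker frame (Z=0):
  M0 = (-0.1045, +0.1045, 0)
  M1 = (+0.1045, +0.1045, 0)
  M2 = (+0.1045, -0.1045, 0)
  M3 = (-0.1045, -0.1045, 0)
rvec = (0.3018, -0.5161, 0.2002), |rvec| = θ = 0.63049 rad = 36.125°
Rodrigues: sinθ=0.58954, 1−cosθ=0.19226; R = I + sinθ·[k]× + (1−cosθ)·[k]×²:
    [+0.85179 -0.26253 -0.45336]
    [+0.11186 +0.93656 -0.33217]
    [+0.51180 +0.23223 +0.82712]
t = (-0.3005, 0.1377, 1.3074) m
M0: Pc = R·M0+t = (-0.41695, +0.22388, +1.27818); u = 790.6·(-0.41695)/1.27818 + 308.1 = 50.2046, v = 488.8·(+0.22388)/1.27818 + 234.9 = 320.5160
M1: Pc = R·M1+t = (-0.23892, +0.24726, +1.38515); u = 790.6·(-0.23892)/1.38515 + 308.1 = 171.7307, v = 488.8·(+0.24726)/1.38515 + 234.9 = 322.1547
M2: Pc = R·M2+t = (-0.18405, +0.05152, +1.33662); u = 790.6·(-0.18405)/1.33662 + 308.1 = 199.2334, v = 488.8·(+0.05152)/1.33662 + 234.9 = 253.7405
M3: Pc = R·M3+t = (-0.36208, +0.02814, +1.22965); u = 790.6·(-0.36208)/1.22965 + 308.1 = 75.3031, v = 488.8·(+0.02814)/1.22965 + 234.9 = 246.0858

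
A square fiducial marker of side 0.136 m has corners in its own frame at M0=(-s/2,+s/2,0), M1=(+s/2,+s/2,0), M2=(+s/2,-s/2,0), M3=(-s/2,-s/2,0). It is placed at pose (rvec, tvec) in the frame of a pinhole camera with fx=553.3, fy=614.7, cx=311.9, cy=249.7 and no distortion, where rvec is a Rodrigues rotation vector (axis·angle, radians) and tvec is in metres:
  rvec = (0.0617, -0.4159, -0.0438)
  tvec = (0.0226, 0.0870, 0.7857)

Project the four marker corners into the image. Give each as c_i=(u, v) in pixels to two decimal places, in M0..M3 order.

Intrinsics K: fx=553.3, fy=614.7, cx=311.9, cy=249.7
Marker side s = 0.136 m; corners in marker frame (Z=0):
  M0 = (-0.0680, +0.0680, 0)
  M1 = (+0.0680, +0.0680, 0)
  M2 = (+0.0680, -0.0680, 0)
  M3 = (-0.0680, -0.0680, 0)
rvec = (0.0617, -0.4159, -0.0438), |rvec| = θ = 0.42273 rad = 24.220°
Rodrigues: sinθ=0.41025, 1−cosθ=0.08803; R = I + sinθ·[k]× + (1−cosθ)·[k]×²:
    [+0.91385 +0.02987 -0.40495]
    [-0.05515 +0.99718 -0.05091]
    [+0.40229 +0.06885 +0.91292]
t = (0.0226, 0.0870, 0.7857) m
M0: Pc = R·M0+t = (-0.03751, +0.15856, +0.76303); u = 553.3·(-0.03751)/0.76303 + 311.9 = 284.6995, v = 614.7·(+0.15856)/0.76303 + 249.7 = 377.4358
M1: Pc = R·M1+t = (+0.08677, +0.15106, +0.81774); u = 553.3·(+0.08677)/0.81774 + 311.9 = 370.6123, v = 614.7·(+0.15106)/0.81774 + 249.7 = 363.2516
M2: Pc = R·M2+t = (+0.08271, +0.01544, +0.80837); u = 553.3·(+0.08271)/0.80837 + 311.9 = 368.5123, v = 614.7·(+0.01544)/0.80837 + 249.7 = 261.4421
M3: Pc = R·M3+t = (-0.04157, +0.02294, +0.75366); u = 553.3·(-0.04157)/0.75366 + 311.9 = 281.3795, v = 614.7·(+0.02294)/0.75366 + 249.7 = 268.4118

c0=(284.70, 377.44) c1=(370.61, 363.25) c2=(368.51, 261.44) c3=(281.38, 268.41)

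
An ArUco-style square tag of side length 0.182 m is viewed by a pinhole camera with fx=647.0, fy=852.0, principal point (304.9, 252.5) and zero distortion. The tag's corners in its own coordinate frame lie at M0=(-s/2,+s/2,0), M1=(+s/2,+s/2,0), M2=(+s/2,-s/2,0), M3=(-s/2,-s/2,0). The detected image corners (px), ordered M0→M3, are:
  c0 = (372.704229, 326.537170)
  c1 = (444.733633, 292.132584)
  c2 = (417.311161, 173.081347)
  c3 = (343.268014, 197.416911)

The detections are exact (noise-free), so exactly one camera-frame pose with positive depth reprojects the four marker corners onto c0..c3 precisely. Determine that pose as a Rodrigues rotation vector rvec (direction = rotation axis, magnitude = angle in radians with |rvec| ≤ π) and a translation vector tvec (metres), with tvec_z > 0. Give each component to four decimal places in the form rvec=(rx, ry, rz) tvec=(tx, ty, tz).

rvec=(-0.1042, -0.5499, -0.2755) tvec=(0.1687, -0.0083, 1.1990)

Intrinsics K: fx=647.0, fy=852.0, cx=304.9, cy=252.5
Marker side s = 0.182 m; corners in marker frame (Z=0):
  M0 = (-0.0910, +0.0910, 0)
  M1 = (+0.0910, +0.0910, 0)
  M2 = (+0.0910, -0.0910, 0)
  M3 = (-0.0910, -0.0910, 0)
Detected image corners:
  c0 = (372.704229, 326.537170) px
  c1 = (444.733633, 292.132584) px
  c2 = (417.311161, 173.081347) px
  c3 = (343.268014, 197.416911) px
Planar DLT: solve 8×8 A·h = b for H (H[2,2]=1):
  H  [+575.31451 +148.01615 +395.94390]
  H  [-52.24878 +675.68548 +246.58856]
  H  [+0.44108 -0.02019 +1.00000]
B = K⁻¹H; ‖b₁‖=0.834062, ‖b₂‖=0.834062; λ = 2/(‖b₁‖+‖b₂‖) = 1.198951, sign → tz>0 ⇒ λ=+1.198951
r₁ = λ·B[:,0] = (+0.81690,-0.23025,+0.52883); r₂ = λ·B[:,1] = (+0.28570,+0.95801,-0.02421)
r₃ = r₁×r₂ = (-0.50105,+0.17086,+0.84838); SVD([r₁ r₂ r₃]) → R = UVᵀ:
  R  [+0.81690 +0.28570 -0.50105]
  R  [-0.23025 +0.95801 +0.17086]
  R  [+0.52883 -0.02421 +0.84838]
t = (+0.16871, -0.00832, +1.19895) m
tr R = 2.623298; θ = arccos((tr R − 1)/2) = 0.623827 rad = 35.743°
axis k = ((R−Rᵀ)₃₂, (R−Rᵀ)₁₃, (R−Rᵀ)₂₁) / (2 sinθ) = (-0.166976, -0.881524, -0.441626)
rvec = θ·k = (-0.104164, -0.549919, -0.275498)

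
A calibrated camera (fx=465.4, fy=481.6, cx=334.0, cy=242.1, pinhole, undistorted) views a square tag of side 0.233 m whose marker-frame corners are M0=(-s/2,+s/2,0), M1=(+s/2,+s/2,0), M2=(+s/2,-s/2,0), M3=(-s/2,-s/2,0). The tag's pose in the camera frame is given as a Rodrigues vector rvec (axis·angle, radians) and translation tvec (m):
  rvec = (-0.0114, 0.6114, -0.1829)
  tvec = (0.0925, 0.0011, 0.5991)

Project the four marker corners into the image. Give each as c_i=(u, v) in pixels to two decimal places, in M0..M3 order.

Intrinsics K: fx=465.4, fy=481.6, cx=334.0, cy=242.1
Marker side s = 0.233 m; corners in marker frame (Z=0):
  M0 = (-0.1165, +0.1165, 0)
  M1 = (+0.1165, +0.1165, 0)
  M2 = (+0.1165, -0.1165, 0)
  M3 = (-0.1165, -0.1165, 0)
rvec = (-0.0114, 0.6114, -0.1829), |rvec| = θ = 0.63827 rad = 36.570°
Rodrigues: sinθ=0.59581, 1−cosθ=0.19687; R = I + sinθ·[k]× + (1−cosθ)·[k]×²:
    [+0.80319 +0.16736 +0.57173]
    [-0.17410 +0.98377 -0.04340]
    [-0.56972 -0.06468 +0.81929]
t = (0.0925, 0.0011, 0.5991) m
M0: Pc = R·M0+t = (+0.01843, +0.13599, +0.65794); u = 465.4·(+0.01843)/0.65794 + 334.0 = 347.0341, v = 481.6·(+0.13599)/0.65794 + 242.1 = 341.6442
M1: Pc = R·M1+t = (+0.20557, +0.09543, +0.52519); u = 465.4·(+0.20557)/0.52519 + 334.0 = 516.1655, v = 481.6·(+0.09543)/0.52519 + 242.1 = 329.6060
M2: Pc = R·M2+t = (+0.16657, -0.13379, +0.54026); u = 465.4·(+0.16657)/0.54026 + 334.0 = 477.4918, v = 481.6·(-0.13379)/0.54026 + 242.1 = 122.8355
M3: Pc = R·M3+t = (-0.02057, -0.09323, +0.67301); u = 465.4·(-0.02057)/0.67301 + 334.0 = 319.7758, v = 481.6·(-0.09323)/0.67301 + 242.1 = 175.3876

c0=(347.03, 341.64) c1=(516.17, 329.61) c2=(477.49, 122.84) c3=(319.78, 175.39)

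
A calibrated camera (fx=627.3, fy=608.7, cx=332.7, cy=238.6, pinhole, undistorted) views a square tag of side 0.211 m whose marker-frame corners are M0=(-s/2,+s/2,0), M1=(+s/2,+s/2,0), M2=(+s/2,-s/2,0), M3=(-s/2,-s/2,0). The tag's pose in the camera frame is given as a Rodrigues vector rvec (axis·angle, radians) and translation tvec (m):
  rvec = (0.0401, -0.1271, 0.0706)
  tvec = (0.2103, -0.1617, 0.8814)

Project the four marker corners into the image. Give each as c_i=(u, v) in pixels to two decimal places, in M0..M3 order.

c0=(403.39, 194.12) c1=(547.00, 205.14) c2=(559.62, 61.21) c3=(415.16, 45.59)

Intrinsics K: fx=627.3, fy=608.7, cx=332.7, cy=238.6
Marker side s = 0.211 m; corners in marker frame (Z=0):
  M0 = (-0.1055, +0.1055, 0)
  M1 = (+0.1055, +0.1055, 0)
  M2 = (+0.1055, -0.1055, 0)
  M3 = (-0.1055, -0.1055, 0)
rvec = (0.0401, -0.1271, 0.0706), |rvec| = θ = 0.15082 rad = 8.641°
Rodrigues: sinθ=0.15025, 1−cosθ=0.01135; R = I + sinθ·[k]× + (1−cosθ)·[k]×²:
    [+0.98945 -0.07288 -0.12521]
    [+0.06779 +0.99671 -0.04443]
    [+0.12803 +0.03547 +0.99114]
t = (0.2103, -0.1617, 0.8814) m
M0: Pc = R·M0+t = (+0.09822, -0.06370, +0.87163); u = 627.3·(+0.09822)/0.87163 + 332.7 = 403.3904, v = 608.7·(-0.06370)/0.87163 + 238.6 = 194.1164
M1: Pc = R·M1+t = (+0.30700, -0.04940, +0.89865); u = 627.3·(+0.30700)/0.89865 + 332.7 = 546.9996, v = 608.7·(-0.04940)/0.89865 + 238.6 = 205.1421
M2: Pc = R·M2+t = (+0.32238, -0.25970, +0.89117); u = 627.3·(+0.32238)/0.89117 + 332.7 = 559.6233, v = 608.7·(-0.25970)/0.89117 + 238.6 = 61.2142
M3: Pc = R·M3+t = (+0.11360, -0.27400, +0.86415); u = 627.3·(+0.11360)/0.86415 + 332.7 = 415.1650, v = 608.7·(-0.27400)/0.86415 + 238.6 = 45.5935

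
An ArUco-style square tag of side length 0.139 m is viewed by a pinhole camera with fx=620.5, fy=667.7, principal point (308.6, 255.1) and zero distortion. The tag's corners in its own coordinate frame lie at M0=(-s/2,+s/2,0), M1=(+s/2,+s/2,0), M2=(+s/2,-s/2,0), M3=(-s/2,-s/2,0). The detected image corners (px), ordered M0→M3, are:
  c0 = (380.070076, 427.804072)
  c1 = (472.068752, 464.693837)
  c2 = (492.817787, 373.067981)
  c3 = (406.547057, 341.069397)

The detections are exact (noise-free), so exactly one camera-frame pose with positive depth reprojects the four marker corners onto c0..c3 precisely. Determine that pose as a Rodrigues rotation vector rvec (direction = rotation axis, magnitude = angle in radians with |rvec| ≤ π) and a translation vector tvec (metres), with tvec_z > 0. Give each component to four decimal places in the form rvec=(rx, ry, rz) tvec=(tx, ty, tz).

rvec=(-0.5387, 0.0982, 0.3586) tvec=(0.1959, 0.2041, 0.9414)

Intrinsics K: fx=620.5, fy=667.7, cx=308.6, cy=255.1
Marker side s = 0.139 m; corners in marker frame (Z=0):
  M0 = (-0.0695, +0.0695, 0)
  M1 = (+0.0695, +0.0695, 0)
  M2 = (+0.0695, -0.0695, 0)
  M3 = (-0.0695, -0.0695, 0)
Detected image corners:
  c0 = (380.070076, 427.804072) px
  c1 = (472.068752, 464.693837) px
  c2 = (492.817787, 373.067981) px
  c3 = (406.547057, 341.069397) px
Planar DLT: solve 8×8 A·h = b for H (H[2,2]=1):
  H  [+554.71222 -395.32645 +437.69088]
  H  [+168.46003 +434.80079 +399.83066]
  H  [-0.19596 -0.51423 +1.00000]
B = K⁻¹H; ‖b₁‖=1.062257, ‖b₂‖=1.062257; λ = 2/(‖b₁‖+‖b₂‖) = 0.941392, sign → tz>0 ⇒ λ=+0.941392
r₁ = λ·B[:,0] = (+0.93333,+0.30799,-0.18448); r₂ = λ·B[:,1] = (-0.35901,+0.79798,-0.48409)
r₃ = r₁×r₂ = (-0.00189,+0.51805,+0.85535); SVD([r₁ r₂ r₃]) → R = UVᵀ:
  R  [+0.93333 -0.35901 -0.00189]
  R  [+0.30799 +0.79798 +0.51805]
  R  [-0.18448 -0.48409 +0.85535]
t = (+0.19585, +0.20406, +0.94139) m
tr R = 2.586658; θ = arccos((tr R − 1)/2) = 0.654538 rad = 37.502°
axis k = ((R−Rᵀ)₃₂, (R−Rᵀ)₁₃, (R−Rᵀ)₂₁) / (2 sinθ) = (-0.823052, +0.149963, +0.547810)
rvec = θ·k = (-0.538719, +0.098157, +0.358563)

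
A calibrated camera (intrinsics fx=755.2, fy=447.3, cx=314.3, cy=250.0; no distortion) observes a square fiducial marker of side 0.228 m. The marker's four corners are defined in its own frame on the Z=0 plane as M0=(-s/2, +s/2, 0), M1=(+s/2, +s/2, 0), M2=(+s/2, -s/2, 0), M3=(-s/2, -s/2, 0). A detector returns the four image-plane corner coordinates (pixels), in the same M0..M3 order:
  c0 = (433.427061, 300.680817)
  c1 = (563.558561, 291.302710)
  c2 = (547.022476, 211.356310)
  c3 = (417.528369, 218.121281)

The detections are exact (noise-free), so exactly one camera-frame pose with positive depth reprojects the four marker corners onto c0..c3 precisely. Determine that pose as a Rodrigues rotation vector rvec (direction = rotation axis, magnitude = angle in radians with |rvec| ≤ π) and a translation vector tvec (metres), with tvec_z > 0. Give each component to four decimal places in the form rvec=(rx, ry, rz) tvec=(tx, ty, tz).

Intrinsics K: fx=755.2, fy=447.3, cx=314.3, cy=250.0
Marker side s = 0.228 m; corners in marker frame (Z=0):
  M0 = (-0.1140, +0.1140, 0)
  M1 = (+0.1140, +0.1140, 0)
  M2 = (+0.1140, -0.1140, 0)
  M3 = (-0.1140, -0.1140, 0)
Detected image corners:
  c0 = (433.427061, 300.680817) px
  c1 = (563.558561, 291.302710) px
  c2 = (547.022476, 211.356310) px
  c3 = (417.528369, 218.121281) px
Planar DLT: solve 8×8 A·h = b for H (H[2,2]=1):
  H  [+636.63515 +52.18401 +491.36365]
  H  [-0.33687 +346.40618 +255.12302]
  H  [+0.13721 -0.03868 +1.00000]
B = K⁻¹H; ‖b₁‖=0.801535, ‖b₂‖=0.801535; λ = 2/(‖b₁‖+‖b₂‖) = 1.247606, sign → tz>0 ⇒ λ=+1.247606
r₁ = λ·B[:,0] = (+0.98049,-0.09662,+0.17119); r₂ = λ·B[:,1] = (+0.10629,+0.99316,-0.04825)
r₃ = r₁×r₂ = (-0.16535,+0.06551,+0.98406); SVD([r₁ r₂ r₃]) → R = UVᵀ:
  R  [+0.98049 +0.10629 -0.16535]
  R  [-0.09662 +0.99316 +0.06551]
  R  [+0.17119 -0.04825 +0.98406]
t = (+0.29251, +0.01429, +1.24761) m
tr R = 2.957709; θ = arccos((tr R − 1)/2) = 0.206011 rad = 11.804°
axis k = ((R−Rᵀ)₃₂, (R−Rᵀ)₁₃, (R−Rᵀ)₂₁) / (2 sinθ) = (-0.278070, -0.822611, -0.495972)
rvec = θ·k = (-0.057286, -0.169467, -0.102176)

rvec=(-0.0573, -0.1695, -0.1022) tvec=(0.2925, 0.0143, 1.2476)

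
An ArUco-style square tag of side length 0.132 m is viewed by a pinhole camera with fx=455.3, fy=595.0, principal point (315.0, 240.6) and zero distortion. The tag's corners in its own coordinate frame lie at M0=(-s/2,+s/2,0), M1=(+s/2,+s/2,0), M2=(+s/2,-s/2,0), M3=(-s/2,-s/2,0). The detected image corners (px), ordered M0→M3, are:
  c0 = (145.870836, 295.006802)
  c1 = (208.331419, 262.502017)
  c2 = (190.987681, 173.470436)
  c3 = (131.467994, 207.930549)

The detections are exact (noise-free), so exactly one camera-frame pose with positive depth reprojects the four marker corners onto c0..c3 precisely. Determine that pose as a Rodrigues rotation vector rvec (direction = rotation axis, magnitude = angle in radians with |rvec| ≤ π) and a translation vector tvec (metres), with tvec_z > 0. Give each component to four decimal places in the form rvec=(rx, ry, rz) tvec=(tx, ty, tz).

rvec=(-0.2036, 0.2737, -0.3340) tvec=(-0.2649, -0.0089, 0.8230)

Intrinsics K: fx=455.3, fy=595.0, cx=315.0, cy=240.6
Marker side s = 0.132 m; corners in marker frame (Z=0):
  M0 = (-0.0660, +0.0660, 0)
  M1 = (+0.0660, +0.0660, 0)
  M2 = (+0.0660, -0.0660, 0)
  M3 = (-0.0660, -0.0660, 0)
Detected image corners:
  c0 = (145.870836, 295.006802) px
  c1 = (208.331419, 262.502017) px
  c2 = (190.987681, 173.470436) px
  c3 = (131.467994, 207.930549) px
Planar DLT: solve 8×8 A·h = b for H (H[2,2]=1):
  H  [+414.55435 +70.55576 +168.44874]
  H  [-319.39809 +598.26637 +234.18613]
  H  [-0.27947 -0.29256 +1.00000]
B = K⁻¹H; ‖b₁‖=1.214997, ‖b₂‖=1.214997; λ = 2/(‖b₁‖+‖b₂‖) = 0.823047, sign → tz>0 ⇒ λ=+0.823047
r₁ = λ·B[:,0] = (+0.90853,-0.34880,-0.23002); r₂ = λ·B[:,1] = (+0.29414,+0.92493,-0.24079)
r₃ = r₁×r₂ = (+0.29674,+0.15111,+0.94293); SVD([r₁ r₂ r₃]) → R = UVᵀ:
  R  [+0.90853 +0.29414 +0.29674]
  R  [-0.34880 +0.92493 +0.15111]
  R  [-0.23002 -0.24079 +0.94293]
t = (-0.26492, -0.00887, +0.82305) m
tr R = 2.776392; θ = arccos((tr R − 1)/2) = 0.477393 rad = 27.353°
axis k = ((R−Rᵀ)₃₂, (R−Rᵀ)₁₃, (R−Rᵀ)₂₁) / (2 sinθ) = (-0.426475, +0.573234, -0.699658)
rvec = θ·k = (-0.203596, +0.273658, -0.334012)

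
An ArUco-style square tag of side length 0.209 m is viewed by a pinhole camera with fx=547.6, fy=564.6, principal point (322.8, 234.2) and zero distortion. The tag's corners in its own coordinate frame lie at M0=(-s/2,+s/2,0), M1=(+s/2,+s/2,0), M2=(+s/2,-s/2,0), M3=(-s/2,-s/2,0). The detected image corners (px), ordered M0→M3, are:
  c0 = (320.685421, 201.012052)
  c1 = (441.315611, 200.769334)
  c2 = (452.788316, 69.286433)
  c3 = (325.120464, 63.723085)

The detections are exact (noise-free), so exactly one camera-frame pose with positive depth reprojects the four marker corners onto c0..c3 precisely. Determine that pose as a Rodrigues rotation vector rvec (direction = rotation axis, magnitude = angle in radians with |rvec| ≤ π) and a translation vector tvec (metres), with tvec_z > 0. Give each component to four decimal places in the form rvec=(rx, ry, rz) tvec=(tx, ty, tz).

Intrinsics K: fx=547.6, fy=564.6, cx=322.8, cy=234.2
Marker side s = 0.209 m; corners in marker frame (Z=0):
  M0 = (-0.1045, +0.1045, 0)
  M1 = (+0.1045, +0.1045, 0)
  M2 = (+0.1045, -0.1045, 0)
  M3 = (-0.1045, -0.1045, 0)
Detected image corners:
  c0 = (320.685421, 201.012052) px
  c1 = (441.315611, 200.769334) px
  c2 = (452.788316, 69.286433) px
  c3 = (325.120464, 63.723085) px
Planar DLT: solve 8×8 A·h = b for H (H[2,2]=1):
  H  [+670.93176 +70.96697 +386.16384]
  H  [+39.20237 +680.68844 +135.72063]
  H  [+0.20110 +0.28411 +1.00000]
B = K⁻¹H; ‖b₁‖=1.124889, ‖b₂‖=1.124889; λ = 2/(‖b₁‖+‖b₂‖) = 0.888976, sign → tz>0 ⇒ λ=+0.888976
r₁ = λ·B[:,0] = (+0.98381,-0.01243,+0.17877); r₂ = λ·B[:,1] = (-0.03368,+0.96699,+0.25257)
r₃ = r₁×r₂ = (-0.17601,-0.25450,+0.95092); SVD([r₁ r₂ r₃]) → R = UVᵀ:
  R  [+0.98381 -0.03368 -0.17601]
  R  [-0.01243 +0.96699 -0.25450]
  R  [+0.17877 +0.25257 +0.95092]
t = (+0.10287, -0.15506, +0.88898) m
tr R = 2.901725; θ = arccos((tr R − 1)/2) = 0.314786 rad = 18.036°
axis k = ((R−Rᵀ)₃₂, (R−Rᵀ)₁₃, (R−Rᵀ)₂₁) / (2 sinθ) = (+0.818882, -0.572935, +0.034314)
rvec = θ·k = (+0.257773, -0.180352, +0.010802)

rvec=(0.2578, -0.1804, 0.0108) tvec=(0.1029, -0.1551, 0.8890)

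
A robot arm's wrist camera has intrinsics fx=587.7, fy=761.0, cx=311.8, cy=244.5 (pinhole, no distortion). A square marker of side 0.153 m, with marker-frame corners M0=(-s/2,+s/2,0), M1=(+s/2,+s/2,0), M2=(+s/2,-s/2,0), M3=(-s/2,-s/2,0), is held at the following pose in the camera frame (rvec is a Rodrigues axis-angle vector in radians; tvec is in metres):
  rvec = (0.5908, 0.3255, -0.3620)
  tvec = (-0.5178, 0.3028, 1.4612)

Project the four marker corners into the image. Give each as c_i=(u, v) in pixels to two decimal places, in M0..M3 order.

Intrinsics K: fx=587.7, fy=761.0, cx=311.8, cy=244.5
Marker side s = 0.153 m; corners in marker frame (Z=0):
  M0 = (-0.0765, +0.0765, 0)
  M1 = (+0.0765, +0.0765, 0)
  M2 = (+0.0765, -0.0765, 0)
  M3 = (-0.0765, -0.0765, 0)
rvec = (0.5908, 0.3255, -0.3620), |rvec| = θ = 0.76553 rad = 43.862°
Rodrigues: sinθ=0.69292, 1−cosθ=0.27899; R = I + sinθ·[k]× + (1−cosθ)·[k]×²:
    [+0.88718 +0.41921 +0.19281]
    [-0.23612 +0.77145 -0.59086]
    [-0.39644 +0.47867 +0.78340]
t = (-0.5178, 0.3028, 1.4612) m
M0: Pc = R·M0+t = (-0.55360, +0.37988, +1.52815); u = 587.7·(-0.55360)/1.52815 + 311.8 = 98.8947, v = 761.0·(+0.37988)/1.52815 + 244.5 = 433.6756
M1: Pc = R·M1+t = (-0.41786, +0.34375, +1.46749); u = 587.7·(-0.41786)/1.46749 + 311.8 = 144.4551, v = 761.0·(+0.34375)/1.46749 + 244.5 = 422.7609
M2: Pc = R·M2+t = (-0.48200, +0.22572, +1.39425); u = 587.7·(-0.48200)/1.39425 + 311.8 = 108.6292, v = 761.0·(+0.22572)/1.39425 + 244.5 = 367.7011
M3: Pc = R·M3+t = (-0.61774, +0.26185, +1.45491); u = 587.7·(-0.61774)/1.45491 + 311.8 = 62.2689, v = 761.0·(+0.26185)/1.45491 + 244.5 = 381.4607

c0=(98.89, 433.68) c1=(144.46, 422.76) c2=(108.63, 367.70) c3=(62.27, 381.46)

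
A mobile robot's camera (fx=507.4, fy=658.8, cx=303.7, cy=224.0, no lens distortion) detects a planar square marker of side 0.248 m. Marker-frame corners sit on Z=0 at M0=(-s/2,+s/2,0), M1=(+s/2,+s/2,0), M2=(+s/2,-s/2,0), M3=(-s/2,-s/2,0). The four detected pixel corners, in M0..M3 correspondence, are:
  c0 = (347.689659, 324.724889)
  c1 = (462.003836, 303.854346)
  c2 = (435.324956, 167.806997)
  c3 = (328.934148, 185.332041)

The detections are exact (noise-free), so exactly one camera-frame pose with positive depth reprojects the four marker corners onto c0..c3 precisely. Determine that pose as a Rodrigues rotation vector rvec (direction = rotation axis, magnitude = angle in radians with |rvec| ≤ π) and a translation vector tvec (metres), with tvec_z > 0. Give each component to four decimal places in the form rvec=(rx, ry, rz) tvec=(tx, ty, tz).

rvec=(-0.3472, -0.0397, -0.1389) tvec=(0.1976, 0.0319, 1.1174)

Intrinsics K: fx=507.4, fy=658.8, cx=303.7, cy=224.0
Marker side s = 0.248 m; corners in marker frame (Z=0):
  M0 = (-0.1240, +0.1240, 0)
  M1 = (+0.1240, +0.1240, 0)
  M2 = (+0.1240, -0.1240, 0)
  M3 = (-0.1240, -0.1240, 0)
Detected image corners:
  c0 = (347.689659, 324.724889) px
  c1 = (462.003836, 303.854346) px
  c2 = (435.324956, 167.806997) px
  c3 = (328.934148, 185.332041) px
Planar DLT: solve 8×8 A·h = b for H (H[2,2]=1):
  H  [+466.40364 -26.74468 +393.44719]
  H  [-63.41780 +481.39110 +242.79242]
  H  [+0.05599 -0.30104 +1.00000]
B = K⁻¹H; ‖b₁‖=0.894919, ‖b₂‖=0.894919; λ = 2/(‖b₁‖+‖b₂‖) = 1.117420, sign → tz>0 ⇒ λ=+1.117420
r₁ = λ·B[:,0] = (+0.98969,-0.12884,+0.06256); r₂ = λ·B[:,1] = (+0.14245,+0.93089,-0.33639)
r₃ = r₁×r₂ = (-0.01490,+0.34184,+0.93964); SVD([r₁ r₂ r₃]) → R = UVᵀ:
  R  [+0.98969 +0.14245 -0.01490]
  R  [-0.12884 +0.93089 +0.34184]
  R  [+0.06256 -0.33639 +0.93964]
t = (+0.19765, +0.03187, +1.11742) m
tr R = 2.860218; θ = arccos((tr R − 1)/2) = 0.376087 rad = 21.548°
axis k = ((R−Rᵀ)₃₂, (R−Rᵀ)₁₃, (R−Rᵀ)₂₁) / (2 sinθ) = (-0.923304, -0.105448, -0.369311)
rvec = θ·k = (-0.347242, -0.039657, -0.138893)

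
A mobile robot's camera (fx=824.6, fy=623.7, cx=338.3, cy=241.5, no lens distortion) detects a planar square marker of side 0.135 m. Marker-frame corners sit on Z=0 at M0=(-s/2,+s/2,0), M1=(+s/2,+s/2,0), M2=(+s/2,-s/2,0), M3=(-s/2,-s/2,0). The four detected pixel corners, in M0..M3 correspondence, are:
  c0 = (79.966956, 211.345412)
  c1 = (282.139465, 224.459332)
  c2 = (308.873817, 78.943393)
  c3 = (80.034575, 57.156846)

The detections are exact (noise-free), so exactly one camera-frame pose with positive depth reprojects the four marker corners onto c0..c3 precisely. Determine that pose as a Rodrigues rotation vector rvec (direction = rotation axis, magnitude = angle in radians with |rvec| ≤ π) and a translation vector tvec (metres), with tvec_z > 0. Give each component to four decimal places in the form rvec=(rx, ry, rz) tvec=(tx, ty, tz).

rvec=(0.5279, -0.1435, 0.1239) tvec=(-0.0947, -0.0788, 0.5254)

Intrinsics K: fx=824.6, fy=623.7, cx=338.3, cy=241.5
Marker side s = 0.135 m; corners in marker frame (Z=0):
  M0 = (-0.0675, +0.0675, 0)
  M1 = (+0.0675, +0.0675, 0)
  M2 = (+0.0675, -0.0675, 0)
  M3 = (-0.0675, -0.0675, 0)
Detected image corners:
  c0 = (79.966956, 211.345412) px
  c1 = (282.139465, 224.459332) px
  c2 = (308.873817, 78.943393) px
  c3 = (80.034575, 57.156846) px
Planar DLT: solve 8×8 A·h = b for H (H[2,2]=1):
  H  [+1650.11185 +74.42831 +189.65506]
  H  [+172.93272 +1243.21672 +147.90072]
  H  [+0.31965 +0.93647 +1.00000]
B = K⁻¹H; ‖b₁‖=1.903290, ‖b₂‖=1.903290; λ = 2/(‖b₁‖+‖b₂‖) = 0.525406, sign → tz>0 ⇒ λ=+0.525406
r₁ = λ·B[:,0] = (+0.98249,+0.08065,+0.16795); r₂ = λ·B[:,1] = (-0.15444,+0.85677,+0.49203)
r₃ = r₁×r₂ = (-0.10421,-0.50935,+0.85423); SVD([r₁ r₂ r₃]) → R = UVᵀ:
  R  [+0.98249 -0.15444 -0.10421]
  R  [+0.08065 +0.85677 -0.50935]
  R  [+0.16795 +0.49203 +0.85423]
t = (-0.09471, -0.07885, +0.52541) m
tr R = 2.693491; θ = arccos((tr R − 1)/2) = 0.560959 rad = 32.141°
axis k = ((R−Rᵀ)₃₂, (R−Rᵀ)₁₃, (R−Rᵀ)₂₁) / (2 sinθ) = (+0.941147, -0.255785, +0.220946)
rvec = θ·k = (+0.527945, -0.143485, +0.123941)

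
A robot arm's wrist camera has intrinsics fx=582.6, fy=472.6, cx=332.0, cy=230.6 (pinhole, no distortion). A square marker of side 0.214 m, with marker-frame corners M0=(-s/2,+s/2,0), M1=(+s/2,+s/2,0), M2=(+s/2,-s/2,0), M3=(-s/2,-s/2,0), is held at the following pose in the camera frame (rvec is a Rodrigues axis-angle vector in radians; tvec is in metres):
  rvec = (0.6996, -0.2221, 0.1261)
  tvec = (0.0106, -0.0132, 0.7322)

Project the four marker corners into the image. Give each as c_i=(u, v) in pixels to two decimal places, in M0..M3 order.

c0=(246.59, 269.52) c1=(398.42, 272.04) c2=(445.28, 169.07) c3=(265.62, 157.62)

Intrinsics K: fx=582.6, fy=472.6, cx=332.0, cy=230.6
Marker side s = 0.214 m; corners in marker frame (Z=0):
  M0 = (-0.1070, +0.1070, 0)
  M1 = (+0.1070, +0.1070, 0)
  M2 = (+0.1070, -0.1070, 0)
  M3 = (-0.1070, -0.1070, 0)
rvec = (0.6996, -0.2221, 0.1261), |rvec| = θ = 0.74476 rad = 42.672°
Rodrigues: sinθ=0.67780, 1−cosθ=0.26475; R = I + sinθ·[k]× + (1−cosθ)·[k]×²:
    [+0.96887 -0.18893 -0.16002]
    [+0.04060 +0.75879 -0.65006]
    [+0.24424 +0.62333 +0.74284]
t = (0.0106, -0.0132, 0.7322) m
M0: Pc = R·M0+t = (-0.11328, +0.06365, +0.77276); u = 582.6·(-0.11328)/0.77276 + 332.0 = 246.5933, v = 472.6·(+0.06365)/0.77276 + 230.6 = 269.5248
M1: Pc = R·M1+t = (+0.09405, +0.07233, +0.82503); u = 582.6·(+0.09405)/0.82503 + 332.0 = 398.4164, v = 472.6·(+0.07233)/0.82503 + 230.6 = 272.0354
M2: Pc = R·M2+t = (+0.13448, -0.09005, +0.69164); u = 582.6·(+0.13448)/0.69164 + 332.0 = 445.2822, v = 472.6·(-0.09005)/0.69164 + 230.6 = 169.0702
M3: Pc = R·M3+t = (-0.07285, -0.09873, +0.63937); u = 582.6·(-0.07285)/0.63937 + 332.0 = 265.6154, v = 472.6·(-0.09873)/0.63937 + 230.6 = 157.6187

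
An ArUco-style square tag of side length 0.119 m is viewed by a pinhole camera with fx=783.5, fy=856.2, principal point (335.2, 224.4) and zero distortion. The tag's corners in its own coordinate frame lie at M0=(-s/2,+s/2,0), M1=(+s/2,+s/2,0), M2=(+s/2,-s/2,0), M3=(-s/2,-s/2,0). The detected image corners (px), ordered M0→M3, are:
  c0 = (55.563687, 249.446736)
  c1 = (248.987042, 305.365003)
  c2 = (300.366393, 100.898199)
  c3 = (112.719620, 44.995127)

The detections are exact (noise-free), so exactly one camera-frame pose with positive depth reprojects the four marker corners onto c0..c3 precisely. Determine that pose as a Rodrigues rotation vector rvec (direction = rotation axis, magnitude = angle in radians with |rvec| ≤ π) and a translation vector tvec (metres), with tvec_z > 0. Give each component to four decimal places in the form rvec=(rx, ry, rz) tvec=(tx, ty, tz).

Intrinsics K: fx=783.5, fy=856.2, cx=335.2, cy=224.4
Marker side s = 0.119 m; corners in marker frame (Z=0):
  M0 = (-0.0595, +0.0595, 0)
  M1 = (+0.0595, +0.0595, 0)
  M2 = (+0.0595, -0.0595, 0)
  M3 = (-0.0595, -0.0595, 0)
Detected image corners:
  c0 = (55.563687, 249.446736) px
  c1 = (248.987042, 305.365003) px
  c2 = (300.366393, 100.898199) px
  c3 = (112.719620, 44.995127) px
Planar DLT: solve 8×8 A·h = b for H (H[2,2]=1):
  H  [+1612.28549 -498.37312 +180.15414]
  H  [+481.05760 +1676.71101 +173.84410]
  H  [+0.06406 -0.23653 +1.00000]
B = K⁻¹H; ‖b₁‖=2.103259, ‖b₂‖=2.103259; λ = 2/(‖b₁‖+‖b₂‖) = 0.475453, sign → tz>0 ⇒ λ=+0.475453
r₁ = λ·B[:,0] = (+0.96536,+0.25915,+0.03046); r₂ = λ·B[:,1] = (-0.25432,+0.96056,-0.11246)
r₃ = r₁×r₂ = (-0.05840,+0.10082,+0.99319); SVD([r₁ r₂ r₃]) → R = UVᵀ:
  R  [+0.96536 -0.25432 -0.05840]
  R  [+0.25915 +0.96056 +0.10082]
  R  [+0.03046 -0.11246 +0.99319]
t = (-0.09409, -0.02807, +0.47545) m
tr R = 2.919106; θ = arccos((tr R − 1)/2) = 0.285385 rad = 16.351°
axis k = ((R−Rᵀ)₃₂, (R−Rᵀ)₁₃, (R−Rᵀ)₂₁) / (2 sinθ) = (-0.378779, -0.157805, +0.911934)
rvec = θ·k = (-0.108098, -0.045035, +0.260253)

rvec=(-0.1081, -0.0450, 0.2603) tvec=(-0.0941, -0.0281, 0.4755)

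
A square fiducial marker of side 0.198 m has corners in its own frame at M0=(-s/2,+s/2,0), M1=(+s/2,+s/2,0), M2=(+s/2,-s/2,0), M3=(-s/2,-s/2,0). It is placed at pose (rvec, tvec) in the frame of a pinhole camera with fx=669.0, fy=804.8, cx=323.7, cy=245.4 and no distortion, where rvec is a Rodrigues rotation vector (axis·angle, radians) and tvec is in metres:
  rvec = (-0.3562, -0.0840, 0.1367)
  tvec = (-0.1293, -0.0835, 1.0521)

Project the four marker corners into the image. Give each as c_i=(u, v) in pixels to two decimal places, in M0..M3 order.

Intrinsics K: fx=669.0, fy=804.8, cx=323.7, cy=245.4
Marker side s = 0.198 m; corners in marker frame (Z=0):
  M0 = (-0.0990, +0.0990, 0)
  M1 = (+0.0990, +0.0990, 0)
  M2 = (+0.0990, -0.0990, 0)
  M3 = (-0.0990, -0.0990, 0)
rvec = (-0.3562, -0.0840, 0.1367), |rvec| = θ = 0.39067 rad = 22.384°
Rodrigues: sinθ=0.38081, 1−cosθ=0.07535; R = I + sinθ·[k]× + (1−cosθ)·[k]×²:
    [+0.98729 -0.11848 -0.10592]
    [+0.14802 +0.92814 +0.34154]
    [+0.05784 -0.35288 +0.93388]
t = (-0.1293, -0.0835, 1.0521) m
M0: Pc = R·M0+t = (-0.23877, -0.00627, +1.01144); u = 669.0·(-0.23877)/1.01144 + 323.7 = 165.7686, v = 804.8·(-0.00627)/1.01144 + 245.4 = 240.4123
M1: Pc = R·M1+t = (-0.04329, +0.02304, +1.02289); u = 669.0·(-0.04329)/1.02289 + 323.7 = 295.3888, v = 804.8·(+0.02304)/1.02289 + 245.4 = 263.5274
M2: Pc = R·M2+t = (-0.01983, -0.16073, +1.09276); u = 669.0·(-0.01983)/1.09276 + 323.7 = 311.5606, v = 804.8·(-0.16073)/1.09276 + 245.4 = 127.0238
M3: Pc = R·M3+t = (-0.21531, -0.19004, +1.08131); u = 669.0·(-0.21531)/1.08131 + 323.7 = 190.4873, v = 804.8·(-0.19004)/1.08131 + 245.4 = 103.9566

c0=(165.77, 240.41) c1=(295.39, 263.53) c2=(311.56, 127.02) c3=(190.49, 103.96)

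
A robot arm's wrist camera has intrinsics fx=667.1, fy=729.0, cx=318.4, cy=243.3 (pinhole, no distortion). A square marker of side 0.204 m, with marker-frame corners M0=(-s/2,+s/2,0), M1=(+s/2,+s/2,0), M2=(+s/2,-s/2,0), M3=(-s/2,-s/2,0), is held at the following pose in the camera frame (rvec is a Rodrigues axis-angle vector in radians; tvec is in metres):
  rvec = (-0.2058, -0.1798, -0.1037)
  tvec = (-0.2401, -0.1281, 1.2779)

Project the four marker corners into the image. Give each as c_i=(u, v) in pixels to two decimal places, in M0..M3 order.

c0=(142.00, 231.39) c1=(251.56, 221.99) c2=(241.10, 112.67) c3=(134.62, 118.51)

Intrinsics K: fx=667.1, fy=729.0, cx=318.4, cy=243.3
Marker side s = 0.204 m; corners in marker frame (Z=0):
  M0 = (-0.1020, +0.1020, 0)
  M1 = (+0.1020, +0.1020, 0)
  M2 = (+0.1020, -0.1020, 0)
  M3 = (-0.1020, -0.1020, 0)
rvec = (-0.2058, -0.1798, -0.1037), |rvec| = θ = 0.29229 rad = 16.747°
Rodrigues: sinθ=0.28815, 1−cosθ=0.04241; R = I + sinθ·[k]× + (1−cosθ)·[k]×²:
    [+0.97861 +0.12060 -0.16666]
    [-0.08386 +0.97363 +0.21214]
    [+0.18785 -0.19363 +0.96292]
t = (-0.2401, -0.1281, 1.2779) m
M0: Pc = R·M0+t = (-0.32762, -0.02024, +1.23899); u = 667.1·(-0.32762)/1.23899 + 318.4 = 142.0035, v = 729.0·(-0.02024)/1.23899 + 243.3 = 231.3937
M1: Pc = R·M1+t = (-0.12798, -0.03734, +1.27731); u = 667.1·(-0.12798)/1.27731 + 318.4 = 251.5598, v = 729.0·(-0.03734)/1.27731 + 243.3 = 221.9873
M2: Pc = R·M2+t = (-0.15258, -0.23596, +1.31681); u = 667.1·(-0.15258)/1.31681 + 318.4 = 241.1011, v = 729.0·(-0.23596)/1.31681 + 243.3 = 112.6676
M3: Pc = R·M3+t = (-0.35222, -0.21886, +1.27849); u = 667.1·(-0.35222)/1.27849 + 318.4 = 134.6162, v = 729.0·(-0.21886)/1.27849 + 243.3 = 118.5068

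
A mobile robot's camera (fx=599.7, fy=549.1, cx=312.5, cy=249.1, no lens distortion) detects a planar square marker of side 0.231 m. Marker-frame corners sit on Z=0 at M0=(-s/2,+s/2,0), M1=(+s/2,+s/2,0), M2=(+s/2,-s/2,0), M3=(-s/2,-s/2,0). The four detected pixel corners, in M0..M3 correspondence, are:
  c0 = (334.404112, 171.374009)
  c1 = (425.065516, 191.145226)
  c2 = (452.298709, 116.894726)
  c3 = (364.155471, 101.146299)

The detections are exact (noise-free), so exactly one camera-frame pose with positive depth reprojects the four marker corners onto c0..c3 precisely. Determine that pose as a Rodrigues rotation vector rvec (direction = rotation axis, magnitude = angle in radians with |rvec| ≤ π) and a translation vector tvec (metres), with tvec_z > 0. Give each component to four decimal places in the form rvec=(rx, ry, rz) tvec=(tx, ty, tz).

rvec=(-0.3277, 0.2515, 0.3173) tvec=(0.2003, -0.2842, 1.4871)

Intrinsics K: fx=599.7, fy=549.1, cx=312.5, cy=249.1
Marker side s = 0.231 m; corners in marker frame (Z=0):
  M0 = (-0.1155, +0.1155, 0)
  M1 = (+0.1155, +0.1155, 0)
  M2 = (+0.1155, -0.1155, 0)
  M3 = (-0.1155, -0.1155, 0)
Detected image corners:
  c0 = (334.404112, 171.374009) px
  c1 = (425.065516, 191.145226) px
  c2 = (452.298709, 116.894726) px
  c3 = (364.155471, 101.146299) px
Planar DLT: solve 8×8 A·h = b for H (H[2,2]=1):
  H  [+309.78318 -196.08511 +393.27356]
  H  [+48.28506 +285.77427 +144.17034]
  H  [-0.19576 -0.18432 +1.00000]
B = K⁻¹H; ‖b₁‖=0.672448, ‖b₂‖=0.672448; λ = 2/(‖b₁‖+‖b₂‖) = 1.487104, sign → tz>0 ⇒ λ=+1.487104
r₁ = λ·B[:,0] = (+0.91988,+0.26283,-0.29111); r₂ = λ·B[:,1] = (-0.34341,+0.89830,-0.27410)
r₃ = r₁×r₂ = (+0.18946,+0.35211,+0.91658); SVD([r₁ r₂ r₃]) → R = UVᵀ:
  R  [+0.91988 -0.34341 +0.18946]
  R  [+0.26283 +0.89830 +0.35211]
  R  [-0.29111 -0.27410 +0.91658]
t = (+0.20030, -0.28418, +1.48710) m
tr R = 2.734758; θ = arccos((tr R − 1)/2) = 0.520885 rad = 29.845°
axis k = ((R−Rᵀ)₃₂, (R−Rᵀ)₁₃, (R−Rᵀ)₂₁) / (2 sinθ) = (-0.629174, +0.482839, +0.609103)
rvec = θ·k = (-0.327727, +0.251504, +0.317273)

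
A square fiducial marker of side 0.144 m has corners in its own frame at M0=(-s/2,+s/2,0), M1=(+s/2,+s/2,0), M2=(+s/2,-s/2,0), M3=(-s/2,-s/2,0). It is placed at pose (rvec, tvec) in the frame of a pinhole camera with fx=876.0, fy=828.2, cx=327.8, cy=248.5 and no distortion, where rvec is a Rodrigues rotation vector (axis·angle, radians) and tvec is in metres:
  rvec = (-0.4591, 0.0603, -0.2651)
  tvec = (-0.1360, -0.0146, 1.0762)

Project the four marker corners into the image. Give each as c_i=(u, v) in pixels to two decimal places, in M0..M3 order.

Intrinsics K: fx=876.0, fy=828.2, cx=327.8, cy=248.5
Marker side s = 0.144 m; corners in marker frame (Z=0):
  M0 = (-0.0720, +0.0720, 0)
  M1 = (+0.0720, +0.0720, 0)
  M2 = (+0.0720, -0.0720, 0)
  M3 = (-0.0720, -0.0720, 0)
rvec = (-0.4591, 0.0603, -0.2651), |rvec| = θ = 0.53356 rad = 30.571°
Rodrigues: sinθ=0.50860, 1−cosθ=0.13900; R = I + sinθ·[k]× + (1−cosθ)·[k]×²:
    [+0.96391 +0.23918 +0.11690]
    [-0.26622 +0.86278 +0.42982]
    [+0.00194 -0.44543 +0.89531]
t = (-0.1360, -0.0146, 1.0762) m
M0: Pc = R·M0+t = (-0.18818, +0.06669, +1.04399); u = 876.0·(-0.18818)/1.04399 + 327.8 = 169.8998, v = 828.2·(+0.06669)/1.04399 + 248.5 = 301.4034
M1: Pc = R·M1+t = (-0.04938, +0.02835, +1.04427); u = 876.0·(-0.04938)/1.04427 + 327.8 = 286.3792, v = 828.2·(+0.02835)/1.04427 + 248.5 = 270.9860
M2: Pc = R·M2+t = (-0.08382, -0.09589, +1.10841); u = 876.0·(-0.08382)/1.10841 + 327.8 = 261.5557, v = 828.2·(-0.09589)/1.10841 + 248.5 = 176.8533
M3: Pc = R·M3+t = (-0.22262, -0.05755, +1.10813); u = 876.0·(-0.22262)/1.10813 + 327.8 = 151.8122, v = 828.2·(-0.05755)/1.10813 + 248.5 = 205.4862

c0=(169.90, 301.40) c1=(286.38, 270.99) c2=(261.56, 176.85) c3=(151.81, 205.49)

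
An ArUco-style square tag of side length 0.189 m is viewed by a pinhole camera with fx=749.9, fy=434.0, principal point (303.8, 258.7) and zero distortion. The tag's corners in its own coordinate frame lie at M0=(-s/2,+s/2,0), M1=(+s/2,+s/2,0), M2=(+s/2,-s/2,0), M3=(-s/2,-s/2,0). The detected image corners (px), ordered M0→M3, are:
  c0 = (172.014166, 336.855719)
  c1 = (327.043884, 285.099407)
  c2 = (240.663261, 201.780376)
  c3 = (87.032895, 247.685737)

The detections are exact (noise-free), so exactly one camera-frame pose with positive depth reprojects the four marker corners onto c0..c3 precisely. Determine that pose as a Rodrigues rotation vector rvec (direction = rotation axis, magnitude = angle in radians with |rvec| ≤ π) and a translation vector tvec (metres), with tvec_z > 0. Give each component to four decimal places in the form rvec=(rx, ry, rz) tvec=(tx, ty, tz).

rvec=(-0.2046, -0.1614, -0.5222) tvec=(-0.1037, 0.0146, 0.8094)

Intrinsics K: fx=749.9, fy=434.0, cx=303.8, cy=258.7
Marker side s = 0.189 m; corners in marker frame (Z=0):
  M0 = (-0.0945, +0.0945, 0)
  M1 = (+0.0945, +0.0945, 0)
  M2 = (+0.0945, -0.0945, 0)
  M3 = (-0.0945, -0.0945, 0)
Detected image corners:
  c0 = (172.014166, 336.855719) px
  c1 = (327.043884, 285.099407) px
  c2 = (240.663261, 201.780376) px
  c3 = (87.032895, 247.685737) px
Planar DLT: solve 8×8 A·h = b for H (H[2,2]=1):
  H  [+868.67093 +414.54389 +207.76774]
  H  [-190.47267 +405.56129 +266.50627]
  H  [+0.25244 -0.18812 +1.00000]
B = K⁻¹H; ‖b₁‖=1.235491, ‖b₂‖=1.235491; λ = 2/(‖b₁‖+‖b₂‖) = 0.809395, sign → tz>0 ⇒ λ=+0.809395
r₁ = λ·B[:,0] = (+0.85481,-0.47702,+0.20432); r₂ = λ·B[:,1] = (+0.50912,+0.84712,-0.15227)
r₃ = r₁×r₂ = (-0.10045,+0.23418,+0.96699); SVD([r₁ r₂ r₃]) → R = UVᵀ:
  R  [+0.85481 +0.50912 -0.10045]
  R  [-0.47702 +0.84712 +0.23418]
  R  [+0.20432 -0.15227 +0.96699]
t = (-0.10365, +0.01456, +0.80940) m
tr R = 2.668925; θ = arccos((tr R − 1)/2) = 0.583640 rad = 33.440°
axis k = ((R−Rᵀ)₃₂, (R−Rᵀ)₁₃, (R−Rᵀ)₂₁) / (2 sinθ) = (-0.350637, -0.276530, -0.894754)
rvec = θ·k = (-0.204646, -0.161394, -0.522214)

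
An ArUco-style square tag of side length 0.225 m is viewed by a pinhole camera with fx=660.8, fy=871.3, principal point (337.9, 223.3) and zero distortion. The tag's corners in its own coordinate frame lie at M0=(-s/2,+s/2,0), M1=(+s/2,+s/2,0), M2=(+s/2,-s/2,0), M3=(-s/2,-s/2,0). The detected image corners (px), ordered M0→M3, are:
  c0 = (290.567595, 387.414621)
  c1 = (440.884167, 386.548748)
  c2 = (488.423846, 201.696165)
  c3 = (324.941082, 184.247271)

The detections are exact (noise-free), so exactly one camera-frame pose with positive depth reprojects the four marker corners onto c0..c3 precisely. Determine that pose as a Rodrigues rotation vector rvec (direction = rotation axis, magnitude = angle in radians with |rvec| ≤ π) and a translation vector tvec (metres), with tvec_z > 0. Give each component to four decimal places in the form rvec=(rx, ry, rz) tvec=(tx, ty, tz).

rvec=(0.4622, -0.3320, 0.1435) tvec=(0.0664, 0.0716, 0.8654)

Intrinsics K: fx=660.8, fy=871.3, cx=337.9, cy=223.3
Marker side s = 0.225 m; corners in marker frame (Z=0):
  M0 = (-0.1125, +0.1125, 0)
  M1 = (+0.1125, +0.1125, 0)
  M2 = (+0.1125, -0.1125, 0)
  M3 = (-0.1125, -0.1125, 0)
Detected image corners:
  c0 = (290.567595, 387.414621) px
  c1 = (440.884167, 386.548748) px
  c2 = (488.423846, 201.696165) px
  c3 = (324.941082, 184.247271) px
Planar DLT: solve 8×8 A·h = b for H (H[2,2]=1):
  H  [+849.92180 +0.93494 +388.62781]
  H  [+150.41597 +998.80180 +295.37006]
  H  [+0.39917 +0.47715 +1.00000]
B = K⁻¹H; ‖b₁‖=1.155506, ‖b₂‖=1.155506; λ = 2/(‖b₁‖+‖b₂‖) = 0.865422, sign → tz>0 ⇒ λ=+0.865422
r₁ = λ·B[:,0] = (+0.93646,+0.06087,+0.34545); r₂ = λ·B[:,1] = (-0.20993,+0.88623,+0.41294)
r₃ = r₁×r₂ = (-0.28101,-0.45922,+0.84270); SVD([r₁ r₂ r₃]) → R = UVᵀ:
  R  [+0.93646 -0.20993 -0.28101]
  R  [+0.06087 +0.88623 -0.45922]
  R  [+0.34545 +0.41294 +0.84270]
t = (+0.06644, +0.07158, +0.86542) m
tr R = 2.665398; θ = arccos((tr R − 1)/2) = 0.586832 rad = 33.623°
axis k = ((R−Rᵀ)₃₂, (R−Rᵀ)₁₃, (R−Rᵀ)₂₁) / (2 sinθ) = (+0.787537, -0.565680, +0.244525)
rvec = θ·k = (+0.462152, -0.331959, +0.143495)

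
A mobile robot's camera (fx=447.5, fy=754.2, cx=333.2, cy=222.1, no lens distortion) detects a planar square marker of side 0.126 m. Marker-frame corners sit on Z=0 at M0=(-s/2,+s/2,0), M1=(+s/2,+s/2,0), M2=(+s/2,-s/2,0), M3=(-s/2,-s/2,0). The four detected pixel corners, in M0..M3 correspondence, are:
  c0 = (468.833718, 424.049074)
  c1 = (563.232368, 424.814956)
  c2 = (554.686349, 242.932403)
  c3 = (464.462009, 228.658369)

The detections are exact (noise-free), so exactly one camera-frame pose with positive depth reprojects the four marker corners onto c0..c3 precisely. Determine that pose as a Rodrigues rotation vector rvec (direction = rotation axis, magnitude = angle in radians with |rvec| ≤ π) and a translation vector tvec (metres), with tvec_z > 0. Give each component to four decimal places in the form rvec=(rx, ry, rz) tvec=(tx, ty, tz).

Intrinsics K: fx=447.5, fy=754.2, cx=333.2, cy=222.1
Marker side s = 0.126 m; corners in marker frame (Z=0):
  M0 = (-0.0630, +0.0630, 0)
  M1 = (+0.0630, +0.0630, 0)
  M2 = (+0.0630, -0.0630, 0)
  M3 = (-0.0630, -0.0630, 0)
Detected image corners:
  c0 = (468.833718, 424.049074) px
  c1 = (563.232368, 424.814956) px
  c2 = (554.686349, 242.932403) px
  c3 = (464.462009, 228.658369) px
Planar DLT: solve 8×8 A·h = b for H (H[2,2]=1):
  H  [+1031.82695 -153.13165 +514.42121]
  H  [+253.90614 +1363.17430 +327.87666]
  H  [+0.58427 -0.39977 +1.00000]
B = K⁻¹H; ‖b₁‖=1.966742, ‖b₂‖=1.966742; λ = 2/(‖b₁‖+‖b₂‖) = 0.508455, sign → tz>0 ⇒ λ=+0.508455
r₁ = λ·B[:,0] = (+0.95118,+0.08369,+0.29707); r₂ = λ·B[:,1] = (-0.02264,+0.97886,-0.20326)
r₃ = r₁×r₂ = (-0.30780,+0.18661,+0.93297); SVD([r₁ r₂ r₃]) → R = UVᵀ:
  R  [+0.95118 -0.02264 -0.30780]
  R  [+0.08369 +0.97886 +0.18661]
  R  [+0.29707 -0.20326 +0.93297]
t = (+0.20591, +0.07131, +0.50846) m
tr R = 2.863012; θ = arccos((tr R − 1)/2) = 0.372265 rad = 21.329°
axis k = ((R−Rᵀ)₃₂, (R−Rᵀ)₁₃, (R−Rᵀ)₂₁) / (2 sinθ) = (-0.535949, -0.831500, +0.146175)
rvec = θ·k = (-0.199515, -0.309539, +0.054416)

rvec=(-0.1995, -0.3095, 0.0544) tvec=(0.2059, 0.0713, 0.5085)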